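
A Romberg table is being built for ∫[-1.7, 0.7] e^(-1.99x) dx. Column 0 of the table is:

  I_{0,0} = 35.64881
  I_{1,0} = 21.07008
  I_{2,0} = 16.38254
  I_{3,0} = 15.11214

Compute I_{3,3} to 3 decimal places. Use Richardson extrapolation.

Richardson extrapolation on the trapezoidal column (denominator 4−1=3):
I_{1,1} = 21.07008 + (21.07008 − 35.64881)/3 = 16.21050
I_{2,1} = (4·16.38254 − 21.07008) / 3 = 14.82003
I_{3,1} = 15.11214 + (15.11214 − 16.38254)/3 = 14.68867
I_{2,2} = (16·14.82003 − 16.21050) / 15 = 14.72733
I_{3,2} = 14.68867 + (14.68867 − 14.82003)/15 = 14.67991
I_{3,3} = 14.67991 + (14.67991 − 14.72733)/63 = 14.67916

14.679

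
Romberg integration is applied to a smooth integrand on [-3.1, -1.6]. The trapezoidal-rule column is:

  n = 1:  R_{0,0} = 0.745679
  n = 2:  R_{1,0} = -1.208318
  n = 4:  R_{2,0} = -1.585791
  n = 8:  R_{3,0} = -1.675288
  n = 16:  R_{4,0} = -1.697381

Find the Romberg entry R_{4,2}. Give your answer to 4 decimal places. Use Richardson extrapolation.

-1.7047

R_{3,1} = (4·(-1.675288) − (-1.585791)) / 3 = -1.705120
R_{4,1} = -1.697381 + (-1.697381 − (-1.675288))/3 = -1.704745
R_{4,2} = -1.704745 + (-1.704745 − (-1.705120))/15 = -1.704720
(Column j=1 coincides with Simpson's rule on the same nodes.)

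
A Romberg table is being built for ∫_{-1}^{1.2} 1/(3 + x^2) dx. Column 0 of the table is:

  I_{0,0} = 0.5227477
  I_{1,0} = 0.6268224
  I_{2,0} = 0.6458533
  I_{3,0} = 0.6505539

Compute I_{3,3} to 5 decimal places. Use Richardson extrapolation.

Richardson extrapolation on the trapezoidal column (denominator 4−1=3):
I_{1,1} = (4·0.6268224 − 0.5227477) / 3 = 0.6615140
I_{2,1} = (4·0.6458533 − 0.6268224) / 3 = 0.6521969
I_{3,1} = 0.6505539 + (0.6505539 − 0.6458533)/3 = 0.6521208
I_{2,2} = 0.6521969 + (0.6521969 − 0.6615140)/15 = 0.6515758
I_{3,2} = 0.6521208 + (0.6521208 − 0.6521969)/15 = 0.6521157
I_{3,3} = 0.6521157 + (0.6521157 − 0.6515758)/63 = 0.6521243

0.65212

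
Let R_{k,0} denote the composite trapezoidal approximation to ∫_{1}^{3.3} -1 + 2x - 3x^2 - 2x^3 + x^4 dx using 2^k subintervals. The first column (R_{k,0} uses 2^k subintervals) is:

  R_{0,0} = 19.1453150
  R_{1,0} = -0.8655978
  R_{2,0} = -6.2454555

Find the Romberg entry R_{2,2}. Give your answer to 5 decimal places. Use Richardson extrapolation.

Richardson extrapolation on the trapezoidal column (denominator 4−1=3):
R_{1,1} = -0.8655978 + (-0.8655978 − 19.1453150)/3 = -7.5359021
R_{2,1} = (4·(-6.2454555) − (-0.8655978)) / 3 = -8.0387414
R_{2,2} = -8.0387414 + (-8.0387414 − (-7.5359021))/15 = -8.0722640

-8.07226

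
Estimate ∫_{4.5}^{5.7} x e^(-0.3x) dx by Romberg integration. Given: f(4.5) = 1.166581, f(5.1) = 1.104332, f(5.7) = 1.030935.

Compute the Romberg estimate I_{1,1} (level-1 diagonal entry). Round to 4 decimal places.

I_{0,0} (trapezoid, 1 panel, h=1.2000): 1.318510
I_{1,0} (trapezoid, 2 panels, h=0.6000): 1.321854
I_{1,1} = 1.321854 + (1.321854 − 1.318510)/3 = 1.322969

1.3230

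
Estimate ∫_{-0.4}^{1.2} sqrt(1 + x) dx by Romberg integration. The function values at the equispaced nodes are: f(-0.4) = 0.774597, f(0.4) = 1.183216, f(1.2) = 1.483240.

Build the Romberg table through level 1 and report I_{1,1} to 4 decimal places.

1.8642

I_{0,0} (trapezoid, 1 panel, h=1.6000): 1.806270
I_{1,0} (trapezoid, 2 panels, h=0.8000): 1.849708
I_{1,1} = 1.849708 + (1.849708 − 1.806270)/3 = 1.864187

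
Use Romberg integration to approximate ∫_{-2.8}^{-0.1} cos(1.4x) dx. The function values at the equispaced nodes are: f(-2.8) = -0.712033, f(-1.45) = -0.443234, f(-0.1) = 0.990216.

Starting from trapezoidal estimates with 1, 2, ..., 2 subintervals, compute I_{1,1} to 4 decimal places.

I_{0,0} (trapezoid, 1 panel, h=2.7000): 0.375547
I_{1,0} (trapezoid, 2 panels, h=1.3500): -0.410592
I_{1,1} = -0.410592 + (-0.410592 − 0.375547)/3 = -0.672638

-0.6726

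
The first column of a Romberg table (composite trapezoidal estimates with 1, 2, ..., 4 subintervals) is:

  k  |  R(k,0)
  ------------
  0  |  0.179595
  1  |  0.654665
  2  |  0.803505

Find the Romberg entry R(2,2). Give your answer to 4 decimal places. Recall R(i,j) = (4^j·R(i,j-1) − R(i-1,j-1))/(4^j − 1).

R(1,1) = (4·0.654665 − 0.179595) / 3 = 0.813022
R(2,1) = (4·0.803505 − 0.654665) / 3 = 0.853118
R(2,2) = 0.853118 + (0.853118 − 0.813022)/15 = 0.855791

0.8558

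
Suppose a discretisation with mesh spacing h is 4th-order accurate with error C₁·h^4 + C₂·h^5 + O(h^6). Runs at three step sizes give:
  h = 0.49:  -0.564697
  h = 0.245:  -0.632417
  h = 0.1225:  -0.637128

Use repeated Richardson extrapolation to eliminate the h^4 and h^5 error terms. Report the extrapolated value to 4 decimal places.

First eliminate the h^4 term (factor 2^4 = 16):
  B₁ = (16·(-0.632417) − (-0.564697))/15 = -0.636932
  B₂ = (16·(-0.637128) − (-0.632417))/15 = -0.637442
Then eliminate the h^5 term (factor 2^5 = 32):
  (32·(-0.637442) − (-0.636932))/31 = -0.637458

-0.6375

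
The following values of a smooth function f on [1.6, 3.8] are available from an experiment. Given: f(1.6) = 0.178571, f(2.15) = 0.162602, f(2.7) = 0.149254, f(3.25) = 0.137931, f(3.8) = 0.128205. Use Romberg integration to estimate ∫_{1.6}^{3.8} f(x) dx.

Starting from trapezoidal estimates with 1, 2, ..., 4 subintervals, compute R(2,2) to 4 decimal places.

0.3314

R(0,0) (trapezoid, 1 panel, h=2.2000): 0.337454
R(1,0) (trapezoid, 2 panels, h=1.1000): 0.332906
R(2,0) (trapezoid, 4 panels, h=0.5500): 0.331746
R(1,1) = 0.332906 + (0.332906 − 0.337454)/3 = 0.331390
R(2,1) = 0.331746 + (0.331746 − 0.332906)/3 = 0.331359
R(2,2) = 0.331359 + (0.331359 − 0.331390)/15 = 0.331357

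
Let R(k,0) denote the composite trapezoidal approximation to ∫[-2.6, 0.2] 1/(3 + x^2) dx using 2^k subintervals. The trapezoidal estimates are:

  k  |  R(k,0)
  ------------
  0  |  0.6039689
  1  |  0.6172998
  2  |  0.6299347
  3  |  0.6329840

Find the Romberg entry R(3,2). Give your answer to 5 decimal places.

0.63399

Richardson extrapolation on the trapezoidal column (denominator 4−1=3):
R(2,1) = 0.6299347 + (0.6299347 − 0.6172998)/3 = 0.6341463
R(3,1) = 0.6329840 + (0.6329840 − 0.6299347)/3 = 0.6340004
R(3,2) = (16·0.6340004 − 0.6341463) / 15 = 0.6339907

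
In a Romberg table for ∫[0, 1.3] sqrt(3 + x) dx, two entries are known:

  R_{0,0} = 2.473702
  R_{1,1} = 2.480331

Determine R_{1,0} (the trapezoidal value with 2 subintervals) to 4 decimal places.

From R_{1,1} = (4·R_{1,0} − R_{0,0})/3, solve for R_{1,0}:
4·R_{1,0} = 3·2.480331 + 2.473702 = 9.914695
R_{1,0} = 2.478674

2.4787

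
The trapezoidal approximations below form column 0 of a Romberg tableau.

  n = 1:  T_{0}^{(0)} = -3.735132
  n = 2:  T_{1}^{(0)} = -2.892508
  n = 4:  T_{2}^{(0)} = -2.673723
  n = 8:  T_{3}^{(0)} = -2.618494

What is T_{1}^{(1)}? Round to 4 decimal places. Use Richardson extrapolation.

-2.6116

T_{1}^{(1)} = (4·(-2.892508) − (-3.735132)) / 3 = -2.611633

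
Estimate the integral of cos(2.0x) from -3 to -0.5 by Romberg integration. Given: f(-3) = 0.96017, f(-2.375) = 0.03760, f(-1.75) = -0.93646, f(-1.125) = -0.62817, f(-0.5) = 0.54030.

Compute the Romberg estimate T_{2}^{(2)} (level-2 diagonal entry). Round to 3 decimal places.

T_{0}^{(0)} (trapezoid, 1 panel, h=2.5000): 1.87559
T_{1}^{(0)} (trapezoid, 2 panels, h=1.2500): -0.23278
T_{2}^{(0)} (trapezoid, 4 panels, h=0.6250): -0.48550
T_{1}^{(1)} = -0.23278 + (-0.23278 − 1.87559)/3 = -0.93557
T_{2}^{(1)} = -0.48550 + (-0.48550 − (-0.23278))/3 = -0.56974
T_{2}^{(2)} = -0.56974 + (-0.56974 − (-0.93557))/15 = -0.54535

-0.545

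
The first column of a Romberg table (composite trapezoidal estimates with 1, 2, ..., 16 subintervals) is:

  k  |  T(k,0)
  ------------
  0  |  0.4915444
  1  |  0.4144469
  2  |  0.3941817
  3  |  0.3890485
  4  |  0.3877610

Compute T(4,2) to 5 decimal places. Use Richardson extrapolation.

0.38733

Richardson extrapolation on the trapezoidal column (denominator 4−1=3):
T(3,1) = 0.3890485 + (0.3890485 − 0.3941817)/3 = 0.3873374
T(4,1) = 0.3877610 + (0.3877610 − 0.3890485)/3 = 0.3873318
T(4,2) = (16·0.3873318 − 0.3873374) / 15 = 0.3873314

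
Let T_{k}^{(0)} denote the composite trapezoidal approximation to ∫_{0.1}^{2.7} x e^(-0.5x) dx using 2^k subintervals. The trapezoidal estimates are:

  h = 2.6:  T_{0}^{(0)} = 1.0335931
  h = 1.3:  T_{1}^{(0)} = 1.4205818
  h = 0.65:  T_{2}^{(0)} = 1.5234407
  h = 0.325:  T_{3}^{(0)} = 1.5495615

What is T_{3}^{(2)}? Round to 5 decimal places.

1.55830

Richardson extrapolation on the trapezoidal column (denominator 4−1=3):
T_{2}^{(1)} = (4·1.5234407 − 1.4205818) / 3 = 1.5577270
T_{3}^{(1)} = (4·1.5495615 − 1.5234407) / 3 = 1.5582684
T_{3}^{(2)} = 1.5582684 + (1.5582684 − 1.5577270)/15 = 1.5583045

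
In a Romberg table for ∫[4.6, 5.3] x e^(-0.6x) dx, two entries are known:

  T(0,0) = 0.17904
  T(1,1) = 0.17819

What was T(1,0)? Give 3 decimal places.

From T(1,1) = (4·T(1,0) − T(0,0))/3, solve for T(1,0):
4·T(1,0) = 3·0.17819 + 0.17904 = 0.71361
T(1,0) = 0.17840

0.178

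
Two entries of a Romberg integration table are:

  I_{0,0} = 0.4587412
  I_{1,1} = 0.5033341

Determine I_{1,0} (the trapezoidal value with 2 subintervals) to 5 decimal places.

0.49219

From I_{1,1} = (4·I_{1,0} − I_{0,0})/3, solve for I_{1,0}:
4·I_{1,0} = 3·0.5033341 + 0.4587412 = 1.9687435
I_{1,0} = 0.4921859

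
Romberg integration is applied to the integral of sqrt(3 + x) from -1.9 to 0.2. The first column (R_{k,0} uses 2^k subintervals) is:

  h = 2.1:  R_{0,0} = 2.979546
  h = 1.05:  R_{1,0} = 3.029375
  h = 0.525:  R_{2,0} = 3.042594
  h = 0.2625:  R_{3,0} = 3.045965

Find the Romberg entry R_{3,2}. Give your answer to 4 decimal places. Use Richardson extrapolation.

R_{2,1} = 3.042594 + (3.042594 − 3.029375)/3 = 3.047000
R_{3,1} = (4·3.045965 − 3.042594) / 3 = 3.047089
R_{3,2} = (16·3.047089 − 3.047000) / 15 = 3.047095

3.0471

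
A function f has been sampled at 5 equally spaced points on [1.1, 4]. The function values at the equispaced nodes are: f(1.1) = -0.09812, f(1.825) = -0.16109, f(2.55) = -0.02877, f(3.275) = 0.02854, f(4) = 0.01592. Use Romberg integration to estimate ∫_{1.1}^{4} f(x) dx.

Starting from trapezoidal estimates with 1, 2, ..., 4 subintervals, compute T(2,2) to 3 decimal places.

T(0,0) (trapezoid, 1 panel, h=2.9000): -0.11919
T(1,0) (trapezoid, 2 panels, h=1.4500): -0.10131
T(2,0) (trapezoid, 4 panels, h=0.7250): -0.14675
T(1,1) = -0.10131 + (-0.10131 − (-0.11919))/3 = -0.09535
T(2,1) = -0.14675 + (-0.14675 − (-0.10131))/3 = -0.16190
T(2,2) = -0.16190 + (-0.16190 − (-0.09535))/15 = -0.16634

-0.166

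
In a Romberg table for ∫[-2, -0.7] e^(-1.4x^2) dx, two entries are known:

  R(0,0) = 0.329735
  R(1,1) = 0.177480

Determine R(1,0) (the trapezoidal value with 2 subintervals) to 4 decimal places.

From R(1,1) = (4·R(1,0) − R(0,0))/3, solve for R(1,0):
4·R(1,0) = 3·0.177480 + 0.329735 = 0.862175
R(1,0) = 0.215544

0.2155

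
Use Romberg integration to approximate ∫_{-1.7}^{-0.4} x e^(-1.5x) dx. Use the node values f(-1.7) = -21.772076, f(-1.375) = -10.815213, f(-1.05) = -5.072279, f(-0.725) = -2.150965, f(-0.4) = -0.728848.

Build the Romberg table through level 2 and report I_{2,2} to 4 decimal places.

-9.1475

I_{0,0} (trapezoid, 1 panel, h=1.3000): -14.625601
I_{1,0} (trapezoid, 2 panels, h=0.6500): -10.609782
I_{2,0} (trapezoid, 4 panels, h=0.3250): -9.518899
I_{1,1} = -10.609782 + (-10.609782 − (-14.625601))/3 = -9.271176
I_{2,1} = -9.518899 + (-9.518899 − (-10.609782))/3 = -9.155271
I_{2,2} = -9.155271 + (-9.155271 − (-9.271176))/15 = -9.147544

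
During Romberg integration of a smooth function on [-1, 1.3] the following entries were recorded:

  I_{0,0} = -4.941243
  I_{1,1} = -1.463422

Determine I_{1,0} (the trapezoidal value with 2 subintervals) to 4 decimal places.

-2.3329

From I_{1,1} = (4·I_{1,0} − I_{0,0})/3, solve for I_{1,0}:
4·I_{1,0} = 3·(-1.463422) + (-4.941243) = -9.331509
I_{1,0} = -2.332877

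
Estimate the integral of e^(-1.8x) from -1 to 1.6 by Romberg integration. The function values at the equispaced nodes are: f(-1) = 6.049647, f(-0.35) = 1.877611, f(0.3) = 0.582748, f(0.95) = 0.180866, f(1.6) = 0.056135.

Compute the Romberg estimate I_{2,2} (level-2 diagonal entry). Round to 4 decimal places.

I_{0,0} (trapezoid, 1 panel, h=2.6000): 7.937517
I_{1,0} (trapezoid, 2 panels, h=1.3000): 4.726331
I_{2,0} (trapezoid, 4 panels, h=0.6500): 3.701175
I_{1,1} = 4.726331 + (4.726331 − 7.937517)/3 = 3.655936
I_{2,1} = 3.701175 + (3.701175 − 4.726331)/3 = 3.359456
I_{2,2} = 3.359456 + (3.359456 − 3.655936)/15 = 3.339691

3.3397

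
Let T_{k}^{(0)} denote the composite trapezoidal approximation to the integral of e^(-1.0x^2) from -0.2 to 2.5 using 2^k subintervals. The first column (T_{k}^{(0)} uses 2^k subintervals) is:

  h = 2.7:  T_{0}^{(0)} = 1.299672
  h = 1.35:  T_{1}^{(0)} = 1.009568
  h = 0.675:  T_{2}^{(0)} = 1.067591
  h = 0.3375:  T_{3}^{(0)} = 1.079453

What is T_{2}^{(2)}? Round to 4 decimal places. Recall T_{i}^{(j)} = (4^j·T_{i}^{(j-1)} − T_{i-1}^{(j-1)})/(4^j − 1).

Richardson extrapolation on the trapezoidal column (denominator 4−1=3):
T_{1}^{(1)} = 1.009568 + (1.009568 − 1.299672)/3 = 0.912867
T_{2}^{(1)} = 1.067591 + (1.067591 − 1.009568)/3 = 1.086932
T_{2}^{(2)} = (16·1.086932 − 0.912867) / 15 = 1.098536

1.0985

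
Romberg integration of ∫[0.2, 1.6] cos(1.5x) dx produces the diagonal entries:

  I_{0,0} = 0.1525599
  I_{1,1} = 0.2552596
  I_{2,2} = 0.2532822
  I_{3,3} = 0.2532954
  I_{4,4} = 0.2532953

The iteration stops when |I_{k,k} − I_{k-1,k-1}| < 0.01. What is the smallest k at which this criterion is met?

|I_{1,1} − I_{0,0}| = 0.1026997 ≥ 0.01
|I_{2,2} − I_{1,1}| = 0.0019774 < 0.01

k = 2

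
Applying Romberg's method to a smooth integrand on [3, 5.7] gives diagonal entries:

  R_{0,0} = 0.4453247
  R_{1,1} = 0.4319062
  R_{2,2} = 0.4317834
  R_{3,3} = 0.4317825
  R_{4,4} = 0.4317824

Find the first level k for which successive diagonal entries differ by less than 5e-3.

k = 2

|R_{1,1} − R_{0,0}| = 0.0134185 ≥ 5e-3
|R_{2,2} − R_{1,1}| = 0.0001228 < 5e-3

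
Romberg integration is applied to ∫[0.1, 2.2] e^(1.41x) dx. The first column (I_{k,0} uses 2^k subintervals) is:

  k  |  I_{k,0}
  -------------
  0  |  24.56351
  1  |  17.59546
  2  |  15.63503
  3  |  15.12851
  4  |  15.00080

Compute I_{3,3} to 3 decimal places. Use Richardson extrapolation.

14.958

Richardson extrapolation on the trapezoidal column (denominator 4−1=3):
I_{1,1} = (4·17.59546 − 24.56351) / 3 = 15.27278
I_{2,1} = 15.63503 + (15.63503 − 17.59546)/3 = 14.98155
I_{3,1} = (4·15.12851 − 15.63503) / 3 = 14.95967
I_{2,2} = (16·14.98155 − 15.27278) / 15 = 14.96213
I_{3,2} = 14.95967 + (14.95967 − 14.98155)/15 = 14.95821
I_{3,3} = 14.95821 + (14.95821 − 14.96213)/63 = 14.95815
(Column j=1 coincides with Simpson's rule on the same nodes.)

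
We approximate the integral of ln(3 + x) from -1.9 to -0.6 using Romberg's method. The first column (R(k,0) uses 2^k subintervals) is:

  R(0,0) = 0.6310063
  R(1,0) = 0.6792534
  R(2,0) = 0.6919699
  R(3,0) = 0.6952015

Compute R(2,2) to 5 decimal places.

0.69627

Richardson extrapolation on the trapezoidal column (denominator 4−1=3):
R(1,1) = (4·0.6792534 − 0.6310063) / 3 = 0.6953358
R(2,1) = 0.6919699 + (0.6919699 − 0.6792534)/3 = 0.6962087
R(2,2) = (16·0.6962087 − 0.6953358) / 15 = 0.6962669
(Column j=1 coincides with Simpson's rule on the same nodes.)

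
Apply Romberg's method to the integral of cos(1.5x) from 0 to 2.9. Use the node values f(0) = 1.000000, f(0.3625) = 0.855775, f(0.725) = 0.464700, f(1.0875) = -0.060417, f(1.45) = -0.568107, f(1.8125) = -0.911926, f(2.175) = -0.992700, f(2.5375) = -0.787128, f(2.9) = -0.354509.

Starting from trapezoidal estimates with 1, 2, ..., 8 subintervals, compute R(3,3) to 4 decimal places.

-0.6234

R(0,0) (trapezoid, 1 panel, h=2.9000): 0.935962
R(1,0) (trapezoid, 2 panels, h=1.4500): -0.355774
R(2,0) (trapezoid, 4 panels, h=0.7250): -0.560687
R(3,0) (trapezoid, 8 panels, h=0.3625): -0.607933
R(1,1) = -0.355774 + (-0.355774 − 0.935962)/3 = -0.786353
R(2,1) = -0.560687 + (-0.560687 − (-0.355774))/3 = -0.628991
R(3,1) = -0.607933 + (-0.607933 − (-0.560687))/3 = -0.623682
R(2,2) = -0.628991 + (-0.628991 − (-0.786353))/15 = -0.618500
R(3,2) = -0.623682 + (-0.623682 − (-0.628991))/15 = -0.623328
R(3,3) = -0.623328 + (-0.623328 − (-0.618500))/63 = -0.623405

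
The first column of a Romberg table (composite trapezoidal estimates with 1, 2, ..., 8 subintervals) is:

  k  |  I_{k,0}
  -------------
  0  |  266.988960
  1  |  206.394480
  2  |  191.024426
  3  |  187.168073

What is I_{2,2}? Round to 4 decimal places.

I_{1,1} = 206.394480 + (206.394480 − 266.988960)/3 = 186.196320
I_{2,1} = (4·191.024426 − 206.394480) / 3 = 185.901075
I_{2,2} = 185.901075 + (185.901075 − 186.196320)/15 = 185.881392

185.8814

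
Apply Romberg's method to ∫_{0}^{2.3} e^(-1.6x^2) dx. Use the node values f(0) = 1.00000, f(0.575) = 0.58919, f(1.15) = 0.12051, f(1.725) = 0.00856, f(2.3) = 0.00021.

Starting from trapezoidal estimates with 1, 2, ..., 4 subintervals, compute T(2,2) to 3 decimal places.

T(0,0) (trapezoid, 1 panel, h=2.3000): 1.15024
T(1,0) (trapezoid, 2 panels, h=1.1500): 0.71371
T(2,0) (trapezoid, 4 panels, h=0.5750): 0.70056
T(1,1) = 0.71371 + (0.71371 − 1.15024)/3 = 0.56820
T(2,1) = 0.70056 + (0.70056 − 0.71371)/3 = 0.69618
T(2,2) = 0.69618 + (0.69618 − 0.56820)/15 = 0.70471

0.705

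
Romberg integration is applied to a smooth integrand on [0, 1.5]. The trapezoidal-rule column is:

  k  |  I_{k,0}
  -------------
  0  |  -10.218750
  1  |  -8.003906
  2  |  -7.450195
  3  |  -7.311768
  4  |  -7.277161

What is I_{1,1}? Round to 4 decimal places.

Richardson extrapolation on the trapezoidal column (denominator 4−1=3):
I_{1,1} = (4·(-8.003906) − (-10.218750)) / 3 = -7.265625

-7.2656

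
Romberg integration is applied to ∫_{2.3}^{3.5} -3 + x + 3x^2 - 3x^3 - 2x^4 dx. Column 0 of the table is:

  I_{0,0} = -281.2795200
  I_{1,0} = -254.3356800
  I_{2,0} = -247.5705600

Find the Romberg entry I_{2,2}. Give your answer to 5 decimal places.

Richardson extrapolation on the trapezoidal column (denominator 4−1=3):
I_{1,1} = (4·(-254.3356800) − (-281.2795200)) / 3 = -245.3544000
I_{2,1} = -247.5705600 + (-247.5705600 − (-254.3356800))/3 = -245.3155200
I_{2,2} = (16·(-245.3155200) − (-245.3544000)) / 15 = -245.3129280

-245.31293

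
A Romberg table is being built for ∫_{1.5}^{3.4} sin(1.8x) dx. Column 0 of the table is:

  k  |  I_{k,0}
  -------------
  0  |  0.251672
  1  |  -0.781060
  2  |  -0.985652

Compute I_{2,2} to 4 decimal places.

-1.0491

Richardson extrapolation on the trapezoidal column (denominator 4−1=3):
I_{1,1} = (4·(-0.781060) − 0.251672) / 3 = -1.125304
I_{2,1} = (4·(-0.985652) − (-0.781060)) / 3 = -1.053849
I_{2,2} = (16·(-1.053849) − (-1.125304)) / 15 = -1.049085
(Column j=1 coincides with Simpson's rule on the same nodes.)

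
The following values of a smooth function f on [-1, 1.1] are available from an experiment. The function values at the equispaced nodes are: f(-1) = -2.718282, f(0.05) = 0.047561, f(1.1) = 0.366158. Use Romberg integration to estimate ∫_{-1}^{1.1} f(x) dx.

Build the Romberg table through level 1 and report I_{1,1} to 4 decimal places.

-0.7567

I_{0,0} (trapezoid, 1 panel, h=2.1000): -2.469730
I_{1,0} (trapezoid, 2 panels, h=1.0500): -1.184926
I_{1,1} = -1.184926 + (-1.184926 − (-2.469730))/3 = -0.756658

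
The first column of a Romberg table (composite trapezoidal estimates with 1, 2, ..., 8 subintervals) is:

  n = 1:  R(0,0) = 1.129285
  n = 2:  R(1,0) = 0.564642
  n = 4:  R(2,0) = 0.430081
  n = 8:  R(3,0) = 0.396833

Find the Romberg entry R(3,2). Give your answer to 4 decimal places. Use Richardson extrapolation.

0.3858

Richardson extrapolation on the trapezoidal column (denominator 4−1=3):
R(2,1) = 0.430081 + (0.430081 − 0.564642)/3 = 0.385227
R(3,1) = (4·0.396833 − 0.430081) / 3 = 0.385750
R(3,2) = (16·0.385750 − 0.385227) / 15 = 0.385785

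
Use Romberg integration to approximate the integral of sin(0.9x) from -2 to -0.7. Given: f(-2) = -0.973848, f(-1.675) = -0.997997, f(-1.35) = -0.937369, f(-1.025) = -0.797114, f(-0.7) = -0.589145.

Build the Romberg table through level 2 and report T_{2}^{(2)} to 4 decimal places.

T_{0}^{(0)} (trapezoid, 1 panel, h=1.3000): -1.015945
T_{1}^{(0)} (trapezoid, 2 panels, h=0.6500): -1.117263
T_{2}^{(0)} (trapezoid, 4 panels, h=0.3250): -1.142042
T_{1}^{(1)} = -1.117263 + (-1.117263 − (-1.015945))/3 = -1.151036
T_{2}^{(1)} = -1.142042 + (-1.142042 − (-1.117263))/3 = -1.150302
T_{2}^{(2)} = -1.150302 + (-1.150302 − (-1.151036))/15 = -1.150253

-1.1503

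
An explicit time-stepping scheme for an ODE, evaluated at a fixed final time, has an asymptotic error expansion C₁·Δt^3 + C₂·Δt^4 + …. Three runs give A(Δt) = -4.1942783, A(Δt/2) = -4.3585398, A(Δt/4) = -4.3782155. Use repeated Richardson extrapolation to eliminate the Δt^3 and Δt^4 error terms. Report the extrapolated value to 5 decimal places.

-4.38096

First eliminate the Δt^3 term (factor 2^3 = 8):
  B₁ = (8·(-4.3585398) − (-4.1942783))/7 = -4.3820057
  B₂ = (8·(-4.3782155) − (-4.3585398))/7 = -4.3810263
Then eliminate the Δt^4 term (factor 2^4 = 16):
  (16·(-4.3810263) − (-4.3820057))/15 = -4.3809610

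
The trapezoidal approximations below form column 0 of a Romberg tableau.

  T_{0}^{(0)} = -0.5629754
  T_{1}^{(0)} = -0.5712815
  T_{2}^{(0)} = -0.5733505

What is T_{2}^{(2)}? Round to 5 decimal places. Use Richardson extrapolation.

T_{1}^{(1)} = (4·(-0.5712815) − (-0.5629754)) / 3 = -0.5740502
T_{2}^{(1)} = (4·(-0.5733505) − (-0.5712815)) / 3 = -0.5740402
T_{2}^{(2)} = -0.5740402 + (-0.5740402 − (-0.5740502))/15 = -0.5740395

-0.57404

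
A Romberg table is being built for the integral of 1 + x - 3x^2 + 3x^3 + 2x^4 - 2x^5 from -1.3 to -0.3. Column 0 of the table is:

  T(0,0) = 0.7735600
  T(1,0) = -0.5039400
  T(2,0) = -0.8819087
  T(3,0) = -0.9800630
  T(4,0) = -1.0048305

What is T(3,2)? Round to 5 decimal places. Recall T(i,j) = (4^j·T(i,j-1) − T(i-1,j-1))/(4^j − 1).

-1.01311

Richardson extrapolation on the trapezoidal column (denominator 4−1=3):
T(2,1) = -0.8819087 + (-0.8819087 − (-0.5039400))/3 = -1.0078983
T(3,1) = -0.9800630 + (-0.9800630 − (-0.8819087))/3 = -1.0127811
T(3,2) = (16·(-1.0127811) − (-1.0078983)) / 15 = -1.0131066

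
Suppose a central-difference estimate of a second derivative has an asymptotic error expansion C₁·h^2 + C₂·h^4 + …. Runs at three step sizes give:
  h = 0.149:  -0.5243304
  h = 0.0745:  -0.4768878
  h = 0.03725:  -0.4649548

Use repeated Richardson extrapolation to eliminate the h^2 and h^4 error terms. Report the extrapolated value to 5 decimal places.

-0.46097

First eliminate the h^2 term (factor 2^2 = 4):
  B₁ = (4·(-0.4768878) − (-0.5243304))/3 = -0.4610736
  B₂ = (4·(-0.4649548) − (-0.4768878))/3 = -0.4609771
Then eliminate the h^4 term (factor 2^4 = 16):
  (16·(-0.4609771) − (-0.4610736))/15 = -0.4609707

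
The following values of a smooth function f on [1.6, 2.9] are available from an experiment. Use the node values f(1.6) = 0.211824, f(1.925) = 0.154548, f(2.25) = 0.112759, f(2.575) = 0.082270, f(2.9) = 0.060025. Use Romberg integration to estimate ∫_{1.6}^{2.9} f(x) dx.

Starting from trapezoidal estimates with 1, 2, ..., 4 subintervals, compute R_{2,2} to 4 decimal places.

0.1565

R_{0,0} (trapezoid, 1 panel, h=1.3000): 0.176702
R_{1,0} (trapezoid, 2 panels, h=0.6500): 0.161644
R_{2,0} (trapezoid, 4 panels, h=0.3250): 0.157788
R_{1,1} = 0.161644 + (0.161644 − 0.176702)/3 = 0.156625
R_{2,1} = 0.157788 + (0.157788 − 0.161644)/3 = 0.156503
R_{2,2} = 0.156503 + (0.156503 − 0.156625)/15 = 0.156495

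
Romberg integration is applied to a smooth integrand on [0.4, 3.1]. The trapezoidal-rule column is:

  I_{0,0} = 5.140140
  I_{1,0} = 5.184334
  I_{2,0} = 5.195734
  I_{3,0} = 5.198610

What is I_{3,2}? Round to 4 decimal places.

Richardson extrapolation on the trapezoidal column (denominator 4−1=3):
I_{2,1} = (4·5.195734 − 5.184334) / 3 = 5.199534
I_{3,1} = (4·5.198610 − 5.195734) / 3 = 5.199569
I_{3,2} = (16·5.199569 − 5.199534) / 15 = 5.199571

5.1996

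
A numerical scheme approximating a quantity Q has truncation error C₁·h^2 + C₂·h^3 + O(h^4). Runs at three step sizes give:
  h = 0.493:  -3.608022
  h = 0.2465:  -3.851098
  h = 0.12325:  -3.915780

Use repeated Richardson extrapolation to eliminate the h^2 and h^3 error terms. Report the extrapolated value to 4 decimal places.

First eliminate the h^2 term (factor 2^2 = 4):
  B₁ = (4·(-3.851098) − (-3.608022))/3 = -3.932123
  B₂ = (4·(-3.915780) − (-3.851098))/3 = -3.937341
Then eliminate the h^3 term (factor 2^3 = 8):
  (8·(-3.937341) − (-3.932123))/7 = -3.938086

-3.9381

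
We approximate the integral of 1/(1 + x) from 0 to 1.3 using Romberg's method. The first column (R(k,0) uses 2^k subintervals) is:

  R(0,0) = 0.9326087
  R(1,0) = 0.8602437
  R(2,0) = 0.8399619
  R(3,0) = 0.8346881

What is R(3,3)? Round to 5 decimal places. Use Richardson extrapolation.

Richardson extrapolation on the trapezoidal column (denominator 4−1=3):
R(1,1) = (4·0.8602437 − 0.9326087) / 3 = 0.8361220
R(2,1) = (4·0.8399619 − 0.8602437) / 3 = 0.8332013
R(3,1) = (4·0.8346881 − 0.8399619) / 3 = 0.8329302
R(2,2) = 0.8332013 + (0.8332013 − 0.8361220)/15 = 0.8330066
R(3,2) = (16·0.8329302 − 0.8332013) / 15 = 0.8329121
R(3,3) = (64·0.8329121 − 0.8330066) / 63 = 0.8329106

0.83291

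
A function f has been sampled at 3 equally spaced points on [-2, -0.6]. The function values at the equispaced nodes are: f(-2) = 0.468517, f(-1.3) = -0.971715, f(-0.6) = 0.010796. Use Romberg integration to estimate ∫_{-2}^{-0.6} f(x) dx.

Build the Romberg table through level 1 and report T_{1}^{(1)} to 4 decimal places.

-0.7951

T_{0}^{(0)} (trapezoid, 1 panel, h=1.4000): 0.335519
T_{1}^{(0)} (trapezoid, 2 panels, h=0.7000): -0.512441
T_{1}^{(1)} = -0.512441 + (-0.512441 − 0.335519)/3 = -0.795094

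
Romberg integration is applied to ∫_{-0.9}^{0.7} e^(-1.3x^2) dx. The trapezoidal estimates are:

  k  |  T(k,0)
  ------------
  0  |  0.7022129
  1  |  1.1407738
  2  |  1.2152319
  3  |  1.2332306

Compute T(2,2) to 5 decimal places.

1.23692

T(1,1) = 1.1407738 + (1.1407738 − 0.7022129)/3 = 1.2869608
T(2,1) = (4·1.2152319 − 1.1407738) / 3 = 1.2400513
T(2,2) = 1.2400513 + (1.2400513 − 1.2869608)/15 = 1.2369240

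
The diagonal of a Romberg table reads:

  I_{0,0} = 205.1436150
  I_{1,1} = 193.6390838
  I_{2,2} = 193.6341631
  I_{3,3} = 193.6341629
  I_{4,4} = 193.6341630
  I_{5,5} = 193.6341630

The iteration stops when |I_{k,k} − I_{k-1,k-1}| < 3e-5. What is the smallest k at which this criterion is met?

k = 3

|I_{1,1} − I_{0,0}| = 11.5045312 ≥ 3e-5
|I_{2,2} − I_{1,1}| = 0.0049207 ≥ 3e-5
|I_{3,3} − I_{2,2}| = 0.0000002 < 3e-5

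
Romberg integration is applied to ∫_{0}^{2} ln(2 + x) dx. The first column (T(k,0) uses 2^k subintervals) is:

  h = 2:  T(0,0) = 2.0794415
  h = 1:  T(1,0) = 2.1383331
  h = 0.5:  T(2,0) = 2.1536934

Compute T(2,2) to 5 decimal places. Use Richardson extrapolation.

Richardson extrapolation on the trapezoidal column (denominator 4−1=3):
T(1,1) = 2.1383331 + (2.1383331 − 2.0794415)/3 = 2.1579636
T(2,1) = 2.1536934 + (2.1536934 − 2.1383331)/3 = 2.1588135
T(2,2) = (16·2.1588135 − 2.1579636) / 15 = 2.1588702

2.15887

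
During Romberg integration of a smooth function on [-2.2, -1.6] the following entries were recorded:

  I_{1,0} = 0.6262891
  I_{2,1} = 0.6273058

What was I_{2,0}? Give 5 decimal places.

0.62705

From I_{2,1} = (4·I_{2,0} − I_{1,0})/3, solve for I_{2,0}:
4·I_{2,0} = 3·0.6273058 + 0.6262891 = 2.5082065
I_{2,0} = 0.6270516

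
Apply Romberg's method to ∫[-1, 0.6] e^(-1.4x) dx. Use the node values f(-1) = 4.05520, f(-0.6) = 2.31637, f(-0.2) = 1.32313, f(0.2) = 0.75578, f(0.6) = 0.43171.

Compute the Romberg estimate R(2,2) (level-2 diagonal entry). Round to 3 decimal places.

R(0,0) (trapezoid, 1 panel, h=1.6000): 3.58953
R(1,0) (trapezoid, 2 panels, h=0.8000): 2.85327
R(2,0) (trapezoid, 4 panels, h=0.4000): 2.65549
R(1,1) = 2.85327 + (2.85327 − 3.58953)/3 = 2.60785
R(2,1) = 2.65549 + (2.65549 − 2.85327)/3 = 2.58956
R(2,2) = 2.58956 + (2.58956 − 2.60785)/15 = 2.58834

2.588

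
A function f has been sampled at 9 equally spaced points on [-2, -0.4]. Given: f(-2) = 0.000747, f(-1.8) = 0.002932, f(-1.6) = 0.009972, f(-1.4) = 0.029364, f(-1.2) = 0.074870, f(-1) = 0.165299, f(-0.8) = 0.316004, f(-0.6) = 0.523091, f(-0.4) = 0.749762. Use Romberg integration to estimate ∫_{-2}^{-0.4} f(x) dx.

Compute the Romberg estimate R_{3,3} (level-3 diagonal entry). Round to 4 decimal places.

R_{0,0} (trapezoid, 1 panel, h=1.6000): 0.600407
R_{1,0} (trapezoid, 2 panels, h=0.8000): 0.360100
R_{2,0} (trapezoid, 4 panels, h=0.4000): 0.310440
R_{3,0} (trapezoid, 8 panels, h=0.2000): 0.299357
R_{1,1} = 0.360100 + (0.360100 − 0.600407)/3 = 0.279998
R_{2,1} = 0.310440 + (0.310440 − 0.360100)/3 = 0.293887
R_{3,1} = 0.299357 + (0.299357 − 0.310440)/3 = 0.295663
R_{2,2} = 0.293887 + (0.293887 − 0.279998)/15 = 0.294813
R_{3,2} = 0.295663 + (0.295663 − 0.293887)/15 = 0.295781
R_{3,3} = 0.295781 + (0.295781 − 0.294813)/63 = 0.295796

0.2958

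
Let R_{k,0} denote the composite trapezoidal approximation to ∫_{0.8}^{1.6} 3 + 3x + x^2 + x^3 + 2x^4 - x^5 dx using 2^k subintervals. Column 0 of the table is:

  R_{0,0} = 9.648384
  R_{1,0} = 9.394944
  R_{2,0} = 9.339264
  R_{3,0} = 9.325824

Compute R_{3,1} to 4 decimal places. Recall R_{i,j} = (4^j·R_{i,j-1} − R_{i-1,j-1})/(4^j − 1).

9.3213

R_{3,1} = (4·9.325824 − 9.339264) / 3 = 9.321344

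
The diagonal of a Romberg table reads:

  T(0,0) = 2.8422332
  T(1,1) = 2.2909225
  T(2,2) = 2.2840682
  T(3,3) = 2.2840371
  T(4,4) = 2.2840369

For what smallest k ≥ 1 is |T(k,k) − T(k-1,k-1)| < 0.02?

|T(1,1) − T(0,0)| = 0.5513107 ≥ 0.02
|T(2,2) − T(1,1)| = 0.0068543 < 0.02

k = 2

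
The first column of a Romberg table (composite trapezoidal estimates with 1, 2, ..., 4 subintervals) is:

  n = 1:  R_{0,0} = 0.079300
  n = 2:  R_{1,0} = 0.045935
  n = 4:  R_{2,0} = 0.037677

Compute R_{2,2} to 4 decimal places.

0.0349

Richardson extrapolation on the trapezoidal column (denominator 4−1=3):
R_{1,1} = 0.045935 + (0.045935 − 0.079300)/3 = 0.034813
R_{2,1} = 0.037677 + (0.037677 − 0.045935)/3 = 0.034924
R_{2,2} = 0.034924 + (0.034924 − 0.034813)/15 = 0.034931
(Column j=1 coincides with Simpson's rule on the same nodes.)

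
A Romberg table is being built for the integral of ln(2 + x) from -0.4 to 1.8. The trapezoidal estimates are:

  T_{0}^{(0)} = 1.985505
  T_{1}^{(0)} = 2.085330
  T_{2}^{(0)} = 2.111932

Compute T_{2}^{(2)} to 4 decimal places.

2.1209

Richardson extrapolation on the trapezoidal column (denominator 4−1=3):
T_{1}^{(1)} = 2.085330 + (2.085330 − 1.985505)/3 = 2.118605
T_{2}^{(1)} = 2.111932 + (2.111932 − 2.085330)/3 = 2.120799
T_{2}^{(2)} = (16·2.120799 − 2.118605) / 15 = 2.120945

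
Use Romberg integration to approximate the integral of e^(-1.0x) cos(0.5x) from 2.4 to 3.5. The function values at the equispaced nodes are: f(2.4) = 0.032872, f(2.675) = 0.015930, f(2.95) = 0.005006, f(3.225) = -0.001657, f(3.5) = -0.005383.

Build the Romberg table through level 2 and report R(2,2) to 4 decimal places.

R(0,0) (trapezoid, 1 panel, h=1.1000): 0.015119
R(1,0) (trapezoid, 2 panels, h=0.5500): 0.010313
R(2,0) (trapezoid, 4 panels, h=0.2750): 0.009081
R(1,1) = 0.010313 + (0.010313 − 0.015119)/3 = 0.008711
R(2,1) = 0.009081 + (0.009081 − 0.010313)/3 = 0.008670
R(2,2) = 0.008670 + (0.008670 − 0.008711)/15 = 0.008667

0.0087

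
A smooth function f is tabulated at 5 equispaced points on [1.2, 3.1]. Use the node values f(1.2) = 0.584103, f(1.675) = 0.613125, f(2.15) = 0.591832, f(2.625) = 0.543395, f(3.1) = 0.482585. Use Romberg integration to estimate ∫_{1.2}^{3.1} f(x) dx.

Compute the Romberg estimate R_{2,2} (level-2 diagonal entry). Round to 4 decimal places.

1.0889

R_{0,0} (trapezoid, 1 panel, h=1.9000): 1.013354
R_{1,0} (trapezoid, 2 panels, h=0.9500): 1.068917
R_{2,0} (trapezoid, 4 panels, h=0.4750): 1.083806
R_{1,1} = 1.068917 + (1.068917 − 1.013354)/3 = 1.087438
R_{2,1} = 1.083806 + (1.083806 − 1.068917)/3 = 1.088769
R_{2,2} = 1.088769 + (1.088769 − 1.087438)/15 = 1.088858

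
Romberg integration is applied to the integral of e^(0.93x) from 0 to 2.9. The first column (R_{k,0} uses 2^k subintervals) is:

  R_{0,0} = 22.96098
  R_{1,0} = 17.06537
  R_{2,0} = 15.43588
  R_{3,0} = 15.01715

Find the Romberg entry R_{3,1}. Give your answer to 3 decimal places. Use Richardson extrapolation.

14.878

R_{3,1} = 15.01715 + (15.01715 − 15.43588)/3 = 14.87757
(Column j=1 coincides with Simpson's rule on the same nodes.)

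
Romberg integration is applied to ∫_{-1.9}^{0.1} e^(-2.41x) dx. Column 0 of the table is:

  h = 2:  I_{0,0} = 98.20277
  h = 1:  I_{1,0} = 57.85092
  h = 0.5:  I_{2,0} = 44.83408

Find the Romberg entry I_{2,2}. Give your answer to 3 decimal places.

Richardson extrapolation on the trapezoidal column (denominator 4−1=3):
I_{1,1} = (4·57.85092 − 98.20277) / 3 = 44.40030
I_{2,1} = (4·44.83408 − 57.85092) / 3 = 40.49513
I_{2,2} = (16·40.49513 − 44.40030) / 15 = 40.23479

40.235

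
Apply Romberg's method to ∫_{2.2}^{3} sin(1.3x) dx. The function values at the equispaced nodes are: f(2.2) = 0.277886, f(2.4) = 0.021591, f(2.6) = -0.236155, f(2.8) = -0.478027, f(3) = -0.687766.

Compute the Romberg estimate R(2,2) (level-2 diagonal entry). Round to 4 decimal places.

-0.1805

R(0,0) (trapezoid, 1 panel, h=0.8000): -0.163952
R(1,0) (trapezoid, 2 panels, h=0.4000): -0.176438
R(2,0) (trapezoid, 4 panels, h=0.2000): -0.179506
R(1,1) = -0.176438 + (-0.176438 − (-0.163952))/3 = -0.180600
R(2,1) = -0.179506 + (-0.179506 − (-0.176438))/3 = -0.180529
R(2,2) = -0.180529 + (-0.180529 − (-0.180600))/15 = -0.180524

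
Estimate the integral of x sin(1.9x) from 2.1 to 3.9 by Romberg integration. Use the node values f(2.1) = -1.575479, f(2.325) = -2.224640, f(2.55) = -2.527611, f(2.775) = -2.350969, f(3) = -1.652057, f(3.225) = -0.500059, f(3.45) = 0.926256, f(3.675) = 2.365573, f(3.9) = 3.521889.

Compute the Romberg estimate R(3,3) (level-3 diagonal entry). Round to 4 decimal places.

R(0,0) (trapezoid, 1 panel, h=1.8000): 1.751769
R(1,0) (trapezoid, 2 panels, h=0.9000): -0.610967
R(2,0) (trapezoid, 4 panels, h=0.4500): -1.026093
R(3,0) (trapezoid, 8 panels, h=0.2250): -1.122818
R(1,1) = -0.610967 + (-0.610967 − 1.751769)/3 = -1.398546
R(2,1) = -1.026093 + (-1.026093 − (-0.610967))/3 = -1.164468
R(3,1) = -1.122818 + (-1.122818 − (-1.026093))/3 = -1.155060
R(2,2) = -1.164468 + (-1.164468 − (-1.398546))/15 = -1.148863
R(3,2) = -1.155060 + (-1.155060 − (-1.164468))/15 = -1.154433
R(3,3) = -1.154433 + (-1.154433 − (-1.148863))/63 = -1.154521

-1.1545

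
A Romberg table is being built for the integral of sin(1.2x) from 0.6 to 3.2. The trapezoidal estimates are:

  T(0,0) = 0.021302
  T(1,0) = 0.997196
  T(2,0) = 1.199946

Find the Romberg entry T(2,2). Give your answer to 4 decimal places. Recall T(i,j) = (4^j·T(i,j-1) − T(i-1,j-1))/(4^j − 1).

1.2639

Richardson extrapolation on the trapezoidal column (denominator 4−1=3):
T(1,1) = (4·0.997196 − 0.021302) / 3 = 1.322494
T(2,1) = (4·1.199946 − 0.997196) / 3 = 1.267529
T(2,2) = (16·1.267529 − 1.322494) / 15 = 1.263865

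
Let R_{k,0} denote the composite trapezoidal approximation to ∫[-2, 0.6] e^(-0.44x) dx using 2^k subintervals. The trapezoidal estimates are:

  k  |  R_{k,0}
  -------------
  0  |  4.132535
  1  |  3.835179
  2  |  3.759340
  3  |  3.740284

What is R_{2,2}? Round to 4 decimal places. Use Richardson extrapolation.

R_{1,1} = 3.835179 + (3.835179 − 4.132535)/3 = 3.736060
R_{2,1} = (4·3.759340 − 3.835179) / 3 = 3.734060
R_{2,2} = 3.734060 + (3.734060 − 3.736060)/15 = 3.733927

3.7339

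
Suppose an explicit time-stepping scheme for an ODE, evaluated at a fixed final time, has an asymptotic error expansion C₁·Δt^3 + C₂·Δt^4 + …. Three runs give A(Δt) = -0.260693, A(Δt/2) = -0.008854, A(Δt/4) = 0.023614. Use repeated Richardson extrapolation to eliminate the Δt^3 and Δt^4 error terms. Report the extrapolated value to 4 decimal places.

First eliminate the Δt^3 term (factor 2^3 = 8):
  B₁ = (8·(-0.008854) − (-0.260693))/7 = 0.027123
  B₂ = (8·0.023614 − (-0.008854))/7 = 0.028252
Then eliminate the Δt^4 term (factor 2^4 = 16):
  (16·0.028252 − 0.027123)/15 = 0.028327

0.0283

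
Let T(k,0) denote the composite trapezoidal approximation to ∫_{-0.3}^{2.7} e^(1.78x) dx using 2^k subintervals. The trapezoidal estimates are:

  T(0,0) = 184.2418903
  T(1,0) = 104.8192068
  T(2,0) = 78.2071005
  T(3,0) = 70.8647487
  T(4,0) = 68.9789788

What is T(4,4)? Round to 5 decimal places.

68.34575

T(1,1) = 104.8192068 + (104.8192068 − 184.2418903)/3 = 78.3449790
T(2,1) = (4·78.2071005 − 104.8192068) / 3 = 69.3363984
T(3,1) = 70.8647487 + (70.8647487 − 78.2071005)/3 = 68.4172981
T(4,1) = (4·68.9789788 − 70.8647487) / 3 = 68.3503888
T(2,2) = 69.3363984 + (69.3363984 − 78.3449790)/15 = 68.7358264
T(3,2) = 68.4172981 + (68.4172981 − 69.3363984)/15 = 68.3560247
T(4,2) = 68.3503888 + (68.3503888 − 68.4172981)/15 = 68.3459282
T(3,3) = 68.3560247 + (68.3560247 − 68.7358264)/63 = 68.3499961
T(4,3) = (64·68.3459282 − 68.3560247) / 63 = 68.3457679
T(4,4) = (256·68.3457679 − 68.3499961) / 255 = 68.3457513
(Column j=1 coincides with Simpson's rule on the same nodes.)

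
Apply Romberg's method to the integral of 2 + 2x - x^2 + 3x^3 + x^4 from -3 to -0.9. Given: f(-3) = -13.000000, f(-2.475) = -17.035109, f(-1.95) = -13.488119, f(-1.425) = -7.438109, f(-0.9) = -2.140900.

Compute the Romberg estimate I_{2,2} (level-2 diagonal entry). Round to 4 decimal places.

-24.5230

I_{0,0} (trapezoid, 1 panel, h=2.1000): -15.897945
I_{1,0} (trapezoid, 2 panels, h=1.0500): -22.111497
I_{2,0} (trapezoid, 4 panels, h=0.5250): -23.904188
I_{1,1} = -22.111497 + (-22.111497 − (-15.897945))/3 = -24.182681
I_{2,1} = -23.904188 + (-23.904188 − (-22.111497))/3 = -24.501752
I_{2,2} = -24.501752 + (-24.501752 − (-24.182681))/15 = -24.523023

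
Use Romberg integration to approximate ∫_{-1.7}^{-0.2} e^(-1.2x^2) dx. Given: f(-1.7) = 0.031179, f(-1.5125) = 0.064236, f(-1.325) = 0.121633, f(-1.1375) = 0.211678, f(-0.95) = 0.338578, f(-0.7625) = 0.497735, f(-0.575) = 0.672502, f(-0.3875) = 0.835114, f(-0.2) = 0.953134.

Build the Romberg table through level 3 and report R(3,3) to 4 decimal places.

R(0,0) (trapezoid, 1 panel, h=1.5000): 0.738235
R(1,0) (trapezoid, 2 panels, h=0.7500): 0.623051
R(2,0) (trapezoid, 4 panels, h=0.3750): 0.609326
R(3,0) (trapezoid, 8 panels, h=0.1875): 0.606306
R(1,1) = 0.623051 + (0.623051 − 0.738235)/3 = 0.584656
R(2,1) = 0.609326 + (0.609326 − 0.623051)/3 = 0.604751
R(3,1) = 0.606306 + (0.606306 − 0.609326)/3 = 0.605299
R(2,2) = 0.604751 + (0.604751 − 0.584656)/15 = 0.606091
R(3,2) = 0.605299 + (0.605299 − 0.604751)/15 = 0.605336
R(3,3) = 0.605336 + (0.605336 − 0.606091)/63 = 0.605324

0.6053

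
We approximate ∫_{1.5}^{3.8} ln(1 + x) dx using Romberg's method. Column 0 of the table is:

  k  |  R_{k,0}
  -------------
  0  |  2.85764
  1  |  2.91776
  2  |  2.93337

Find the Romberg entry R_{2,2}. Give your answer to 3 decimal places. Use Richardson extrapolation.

R_{1,1} = (4·2.91776 − 2.85764) / 3 = 2.93780
R_{2,1} = (4·2.93337 − 2.91776) / 3 = 2.93857
R_{2,2} = 2.93857 + (2.93857 − 2.93780)/15 = 2.93862

2.939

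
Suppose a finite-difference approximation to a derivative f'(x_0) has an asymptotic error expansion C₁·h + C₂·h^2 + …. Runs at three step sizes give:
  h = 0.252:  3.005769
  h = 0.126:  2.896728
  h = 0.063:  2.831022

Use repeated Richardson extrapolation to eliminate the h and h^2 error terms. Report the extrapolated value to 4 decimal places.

2.7579

First eliminate the h term (factor 2^1 = 2):
  B₁ = (2·2.896728 − 3.005769)/1 = 2.787687
  B₂ = (2·2.831022 − 2.896728)/1 = 2.765316
Then eliminate the h^2 term (factor 2^2 = 4):
  (4·2.765316 − 2.787687)/3 = 2.757859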